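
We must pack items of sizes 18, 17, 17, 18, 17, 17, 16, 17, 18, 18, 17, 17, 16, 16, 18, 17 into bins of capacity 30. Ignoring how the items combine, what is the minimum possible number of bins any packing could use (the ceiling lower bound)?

Total size = 18 + 17 + 17 + 18 + 17 + 17 + 16 + 17 + 18 + 18 + 17 + 17 + 16 + 16 + 18 + 17 = 274.
⌈274 / 30⌉ = 10.

10 bins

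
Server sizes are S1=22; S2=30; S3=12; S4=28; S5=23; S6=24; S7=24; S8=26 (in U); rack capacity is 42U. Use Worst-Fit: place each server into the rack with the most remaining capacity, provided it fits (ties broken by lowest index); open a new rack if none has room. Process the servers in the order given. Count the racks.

7 racks

Put S1 (22U) in rack 1; 20U remain.
Put S2 (30U) in rack 2; 12U remain.
Put S3 (12U) in rack 1; 8U remain.
Put S4 (28U) in rack 3; 14U remain.
Put S5 (23U) in rack 4; 19U remain.
Put S6 (24U) in rack 5; 18U remain.
Put S7 (24U) in rack 6; 18U remain.
Put S8 (26U) in rack 7; 16U remain.
Final racks: [22,12] [30] [28] [23] [24] [24] [26].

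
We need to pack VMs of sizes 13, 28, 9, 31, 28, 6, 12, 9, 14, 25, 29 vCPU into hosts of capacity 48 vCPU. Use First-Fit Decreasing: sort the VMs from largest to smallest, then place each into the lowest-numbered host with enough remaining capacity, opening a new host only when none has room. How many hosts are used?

Sorted descending: 31, 29, 28, 28, 25, 14, 13, 12, 9, 9, 6.
31 vCPU → host 1 (remaining 17 vCPU)
29 vCPU → host 2 (remaining 19 vCPU)
28 vCPU → host 3 (remaining 20 vCPU)
28 vCPU → host 4 (remaining 20 vCPU)
25 vCPU → host 5 (remaining 23 vCPU)
14 vCPU → host 1 (remaining 3 vCPU)
13 vCPU → host 2 (remaining 6 vCPU)
12 vCPU → host 3 (remaining 8 vCPU)
9 vCPU → host 4 (remaining 11 vCPU)
9 vCPU → host 4 (remaining 2 vCPU)
6 vCPU → host 2 (remaining 0 vCPU)

5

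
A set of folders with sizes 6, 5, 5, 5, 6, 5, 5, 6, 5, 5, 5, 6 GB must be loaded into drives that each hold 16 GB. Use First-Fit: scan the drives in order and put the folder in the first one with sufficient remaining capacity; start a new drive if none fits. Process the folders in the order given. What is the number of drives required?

4

6 GB → drive 1 (remaining 10 GB)
5 GB → drive 1 (remaining 5 GB)
5 GB → drive 1 (remaining 0 GB)
5 GB → drive 2 (remaining 11 GB)
6 GB → drive 2 (remaining 5 GB)
5 GB → drive 2 (remaining 0 GB)
5 GB → drive 3 (remaining 11 GB)
6 GB → drive 3 (remaining 5 GB)
5 GB → drive 3 (remaining 0 GB)
5 GB → drive 4 (remaining 11 GB)
5 GB → drive 4 (remaining 6 GB)
6 GB → drive 4 (remaining 0 GB)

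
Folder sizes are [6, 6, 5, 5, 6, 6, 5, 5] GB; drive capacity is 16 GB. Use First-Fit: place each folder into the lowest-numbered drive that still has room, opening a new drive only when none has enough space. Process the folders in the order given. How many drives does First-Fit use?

3

Put 6 GB in drive 1; 10 GB remain.
Put 6 GB in drive 1; 4 GB remain.
Put 5 GB in drive 2; 11 GB remain.
Put 5 GB in drive 2; 6 GB remain.
Put 6 GB in drive 2; 0 GB remain.
Put 6 GB in drive 3; 10 GB remain.
Put 5 GB in drive 3; 5 GB remain.
Put 5 GB in drive 3; 0 GB remain.
Final drives: [6,6] [5,5,6] [6,5,5].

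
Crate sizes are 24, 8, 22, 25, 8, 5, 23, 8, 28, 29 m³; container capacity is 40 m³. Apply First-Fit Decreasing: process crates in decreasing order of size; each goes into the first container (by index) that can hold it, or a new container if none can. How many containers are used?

6

Sorted descending: 29, 28, 25, 24, 23, 22, 8, 8, 8, 5.
Put 29 m³ in container 1; 11 m³ remain.
Put 28 m³ in container 2; 12 m³ remain.
Put 25 m³ in container 3; 15 m³ remain.
Put 24 m³ in container 4; 16 m³ remain.
Put 23 m³ in container 5; 17 m³ remain.
Put 22 m³ in container 6; 18 m³ remain.
Put 8 m³ in container 1; 3 m³ remain.
Put 8 m³ in container 2; 4 m³ remain.
Put 8 m³ in container 3; 7 m³ remain.
Put 5 m³ in container 3; 2 m³ remain.
Final containers: [29,8] [28,8] [25,8,5] [24] [23] [22].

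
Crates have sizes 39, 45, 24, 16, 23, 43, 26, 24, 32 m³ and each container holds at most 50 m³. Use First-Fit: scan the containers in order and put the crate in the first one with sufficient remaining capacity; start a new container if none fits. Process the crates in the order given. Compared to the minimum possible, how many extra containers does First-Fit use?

1

First-Fit: [39] [45] [24,16] [23,26] [43] [24] [32] → 7 containers.
Total size 272 m³; any packing needs at least ⌈272/50⌉ = 6 containers.
An optimal packing achieves that bound: [45] [43] [39] [32,16] [26,24] [24,23] → 6 containers.
Excess: 7 − 6 = 1.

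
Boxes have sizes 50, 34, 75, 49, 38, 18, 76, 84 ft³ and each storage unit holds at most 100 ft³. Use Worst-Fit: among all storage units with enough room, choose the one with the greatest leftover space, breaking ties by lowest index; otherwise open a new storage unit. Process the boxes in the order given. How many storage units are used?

5

50 ft³ → storage unit 1 (remaining 50 ft³)
34 ft³ → storage unit 1 (remaining 16 ft³)
75 ft³ → storage unit 2 (remaining 25 ft³)
49 ft³ → storage unit 3 (remaining 51 ft³)
38 ft³ → storage unit 3 (remaining 13 ft³)
18 ft³ → storage unit 2 (remaining 7 ft³)
76 ft³ → storage unit 4 (remaining 24 ft³)
84 ft³ → storage unit 5 (remaining 16 ft³)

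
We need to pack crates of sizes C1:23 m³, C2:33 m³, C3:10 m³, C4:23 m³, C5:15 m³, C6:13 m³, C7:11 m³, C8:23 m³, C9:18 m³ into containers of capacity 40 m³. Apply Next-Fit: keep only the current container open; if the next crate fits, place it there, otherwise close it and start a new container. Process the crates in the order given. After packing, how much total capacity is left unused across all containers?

container 1: place C1 (23 m³), 17 m³ left
container 2: place C2 (33 m³), 7 m³ left
container 3: place C3 (10 m³), 30 m³ left
container 3: place C4 (23 m³), 7 m³ left
container 4: place C5 (15 m³), 25 m³ left
container 4: place C6 (13 m³), 12 m³ left
container 4: place C7 (11 m³), 1 m³ left
container 5: place C8 (23 m³), 17 m³ left
container 6: place C9 (18 m³), 22 m³ left
6 containers × 40 m³ = 240 m³; used 169 m³; unused 71 m³.

71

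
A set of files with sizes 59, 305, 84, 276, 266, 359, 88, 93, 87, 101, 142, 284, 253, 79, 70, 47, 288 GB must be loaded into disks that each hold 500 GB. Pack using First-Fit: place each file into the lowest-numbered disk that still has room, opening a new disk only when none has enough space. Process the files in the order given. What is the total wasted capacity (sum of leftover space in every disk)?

619

disk 1: place 59 GB, 441 GB left
disk 1: place 305 GB, 136 GB left
disk 1: place 84 GB, 52 GB left
disk 2: place 276 GB, 224 GB left
disk 3: place 266 GB, 234 GB left
disk 4: place 359 GB, 141 GB left
disk 2: place 88 GB, 136 GB left
disk 2: place 93 GB, 43 GB left
disk 3: place 87 GB, 147 GB left
disk 3: place 101 GB, 46 GB left
disk 5: place 142 GB, 358 GB left
disk 5: place 284 GB, 74 GB left
disk 6: place 253 GB, 247 GB left
disk 4: place 79 GB, 62 GB left
disk 5: place 70 GB, 4 GB left
disk 1: place 47 GB, 5 GB left
disk 7: place 288 GB, 212 GB left
7 disks × 500 GB = 3500 GB; used 2881 GB; unused 619 GB.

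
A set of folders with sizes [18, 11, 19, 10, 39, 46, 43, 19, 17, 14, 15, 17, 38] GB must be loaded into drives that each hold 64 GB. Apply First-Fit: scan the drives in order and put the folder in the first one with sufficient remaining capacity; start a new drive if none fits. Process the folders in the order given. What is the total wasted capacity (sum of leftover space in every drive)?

78

drive 1: place 18 GB, 46 GB left
drive 1: place 11 GB, 35 GB left
drive 1: place 19 GB, 16 GB left
drive 1: place 10 GB, 6 GB left
drive 2: place 39 GB, 25 GB left
drive 3: place 46 GB, 18 GB left
drive 4: place 43 GB, 21 GB left
drive 2: place 19 GB, 6 GB left
drive 3: place 17 GB, 1 GB left
drive 4: place 14 GB, 7 GB left
drive 5: place 15 GB, 49 GB left
drive 5: place 17 GB, 32 GB left
drive 6: place 38 GB, 26 GB left
6 drives × 64 GB = 384 GB; used 306 GB; unused 78 GB.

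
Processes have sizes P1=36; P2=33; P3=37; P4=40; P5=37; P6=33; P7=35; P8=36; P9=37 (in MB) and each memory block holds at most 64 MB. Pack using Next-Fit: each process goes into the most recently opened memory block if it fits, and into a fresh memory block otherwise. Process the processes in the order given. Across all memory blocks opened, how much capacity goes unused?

252

memory block 1: place P1 (36 MB), 28 MB left
memory block 2: place P2 (33 MB), 31 MB left
memory block 3: place P3 (37 MB), 27 MB left
memory block 4: place P4 (40 MB), 24 MB left
memory block 5: place P5 (37 MB), 27 MB left
memory block 6: place P6 (33 MB), 31 MB left
memory block 7: place P7 (35 MB), 29 MB left
memory block 8: place P8 (36 MB), 28 MB left
memory block 9: place P9 (37 MB), 27 MB left
9 memory blocks × 64 MB = 576 MB; used 324 MB; unused 252 MB.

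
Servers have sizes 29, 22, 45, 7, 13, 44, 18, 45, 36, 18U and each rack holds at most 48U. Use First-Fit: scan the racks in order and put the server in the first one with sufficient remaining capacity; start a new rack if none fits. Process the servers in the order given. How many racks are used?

rack 1: place 29U, 19U left
rack 2: place 22U, 26U left
rack 3: place 45U, 3U left
rack 1: place 7U, 12U left
rack 2: place 13U, 13U left
rack 4: place 44U, 4U left
rack 5: place 18U, 30U left
rack 6: place 45U, 3U left
rack 7: place 36U, 12U left
rack 5: place 18U, 12U left
Final racks: [29,7] [22,13] [45] [44] [18,18] [45] [36].

7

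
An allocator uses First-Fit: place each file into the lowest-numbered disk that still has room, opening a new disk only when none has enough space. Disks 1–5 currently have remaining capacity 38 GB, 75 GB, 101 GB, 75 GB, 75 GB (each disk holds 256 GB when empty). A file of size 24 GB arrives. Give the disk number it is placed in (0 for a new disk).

1

Disks with room: disk 1 (38 GB), disk 2 (75 GB), disk 3 (101 GB), disk 4 (75 GB), disk 5 (75 GB).
The first with room is disk 1.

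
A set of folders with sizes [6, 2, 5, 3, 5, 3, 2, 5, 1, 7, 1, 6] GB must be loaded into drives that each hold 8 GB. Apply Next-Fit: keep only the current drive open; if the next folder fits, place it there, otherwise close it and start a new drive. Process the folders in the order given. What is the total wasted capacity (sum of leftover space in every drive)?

6 GB → drive 1 (remaining 2 GB)
2 GB → drive 1 (remaining 0 GB)
5 GB → drive 2 (remaining 3 GB)
3 GB → drive 2 (remaining 0 GB)
5 GB → drive 3 (remaining 3 GB)
3 GB → drive 3 (remaining 0 GB)
2 GB → drive 4 (remaining 6 GB)
5 GB → drive 4 (remaining 1 GB)
1 GB → drive 4 (remaining 0 GB)
7 GB → drive 5 (remaining 1 GB)
1 GB → drive 5 (remaining 0 GB)
6 GB → drive 6 (remaining 2 GB)
6 drives × 8 GB = 48 GB; used 46 GB; unused 2 GB.

2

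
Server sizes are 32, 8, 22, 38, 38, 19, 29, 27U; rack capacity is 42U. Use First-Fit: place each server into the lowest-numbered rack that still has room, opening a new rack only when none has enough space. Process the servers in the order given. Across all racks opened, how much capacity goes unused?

32U → rack 1 (remaining 10U)
8U → rack 1 (remaining 2U)
22U → rack 2 (remaining 20U)
38U → rack 3 (remaining 4U)
38U → rack 4 (remaining 4U)
19U → rack 2 (remaining 1U)
29U → rack 5 (remaining 13U)
27U → rack 6 (remaining 15U)
6 racks × 42U = 252U; used 213U; unused 39U.

39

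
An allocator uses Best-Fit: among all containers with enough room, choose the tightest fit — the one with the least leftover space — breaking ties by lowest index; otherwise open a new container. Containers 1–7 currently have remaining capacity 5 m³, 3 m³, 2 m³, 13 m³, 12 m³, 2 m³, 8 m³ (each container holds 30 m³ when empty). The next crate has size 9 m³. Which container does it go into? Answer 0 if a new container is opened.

5

Containers with room: container 4 (13 m³), container 5 (12 m³).
Tightest fit is container 5 with 12 m³ free.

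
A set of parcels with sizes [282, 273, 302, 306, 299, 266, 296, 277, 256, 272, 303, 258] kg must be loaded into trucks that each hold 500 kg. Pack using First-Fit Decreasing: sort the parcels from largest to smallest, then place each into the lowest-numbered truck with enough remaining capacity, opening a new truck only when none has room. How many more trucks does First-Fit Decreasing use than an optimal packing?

First-Fit Decreasing: [306] [303] [302] [299] [296] [282] [277] [273] [272] [266] [258] [256] → 12 trucks.
12 parcels exceed 250 kg (half the capacity), and no two of those can share a truck, so at least 12 trucks are needed.
So 12 is already optimal.

0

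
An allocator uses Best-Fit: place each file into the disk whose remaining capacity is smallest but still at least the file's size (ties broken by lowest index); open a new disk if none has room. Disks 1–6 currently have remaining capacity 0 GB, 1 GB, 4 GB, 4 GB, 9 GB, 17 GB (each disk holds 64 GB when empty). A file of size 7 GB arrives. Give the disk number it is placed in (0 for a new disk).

5

Disks with room: disk 5 (9 GB), disk 6 (17 GB).
Tightest fit is disk 5 with 9 GB free.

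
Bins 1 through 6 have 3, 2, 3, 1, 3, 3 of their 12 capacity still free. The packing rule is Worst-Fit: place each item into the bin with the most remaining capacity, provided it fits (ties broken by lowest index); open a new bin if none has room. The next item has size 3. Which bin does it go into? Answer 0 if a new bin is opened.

Bins with room: bin 1 (3), bin 3 (3), bin 5 (3), bin 6 (3).
Most room is bin 1 with 3 free.

1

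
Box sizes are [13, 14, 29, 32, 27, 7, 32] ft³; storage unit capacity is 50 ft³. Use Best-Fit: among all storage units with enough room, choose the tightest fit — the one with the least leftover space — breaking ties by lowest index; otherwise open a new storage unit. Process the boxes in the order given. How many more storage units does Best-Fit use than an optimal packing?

1

Best-Fit: [13,14] [29] [32,7] [27] [32] → 5 storage units.
Total size 154 ft³; any packing needs at least ⌈154/50⌉ = 4 storage units.
An optimal packing achieves that bound: [32,14] [32,13] [29,7] [27] → 4 storage units.
Excess: 5 − 4 = 1.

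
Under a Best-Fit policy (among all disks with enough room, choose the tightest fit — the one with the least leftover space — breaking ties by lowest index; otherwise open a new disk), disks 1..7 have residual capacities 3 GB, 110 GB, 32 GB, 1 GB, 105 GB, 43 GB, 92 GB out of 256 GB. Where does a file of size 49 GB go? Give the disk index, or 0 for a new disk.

7

Disks with room: disk 2 (110 GB), disk 5 (105 GB), disk 7 (92 GB).
Tightest fit is disk 7 with 92 GB free.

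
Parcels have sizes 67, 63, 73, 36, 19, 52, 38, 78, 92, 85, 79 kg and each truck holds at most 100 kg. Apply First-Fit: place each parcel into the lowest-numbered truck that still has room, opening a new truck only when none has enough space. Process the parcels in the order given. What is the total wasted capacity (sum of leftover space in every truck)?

118

67 kg → truck 1 (remaining 33 kg)
63 kg → truck 2 (remaining 37 kg)
73 kg → truck 3 (remaining 27 kg)
36 kg → truck 2 (remaining 1 kg)
19 kg → truck 1 (remaining 14 kg)
52 kg → truck 4 (remaining 48 kg)
38 kg → truck 4 (remaining 10 kg)
78 kg → truck 5 (remaining 22 kg)
92 kg → truck 6 (remaining 8 kg)
85 kg → truck 7 (remaining 15 kg)
79 kg → truck 8 (remaining 21 kg)
8 trucks × 100 kg = 800 kg; used 682 kg; unused 118 kg.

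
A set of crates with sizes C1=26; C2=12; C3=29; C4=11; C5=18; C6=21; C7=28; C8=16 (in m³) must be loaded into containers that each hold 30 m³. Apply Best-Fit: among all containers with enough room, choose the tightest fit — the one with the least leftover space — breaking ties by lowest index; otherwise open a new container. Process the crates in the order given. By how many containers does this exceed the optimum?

Best-Fit: [26] [12,11] [29] [18] [21] [28] [16] → 7 containers.
Total size 161 m³; any packing needs at least ⌈161/30⌉ = 6 containers.
An optimal packing achieves that bound: [29] [28] [26] [21] [18,12] [16,11] → 6 containers.
Excess: 7 − 6 = 1.

1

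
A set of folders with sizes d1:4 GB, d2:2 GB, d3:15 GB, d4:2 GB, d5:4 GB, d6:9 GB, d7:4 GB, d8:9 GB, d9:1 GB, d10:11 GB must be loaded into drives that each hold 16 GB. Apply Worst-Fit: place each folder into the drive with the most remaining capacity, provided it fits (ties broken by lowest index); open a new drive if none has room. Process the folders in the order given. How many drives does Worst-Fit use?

5

Put d1 (4 GB) in drive 1; 12 GB remain.
Put d2 (2 GB) in drive 1; 10 GB remain.
Put d3 (15 GB) in drive 2; 1 GB remain.
Put d4 (2 GB) in drive 1; 8 GB remain.
Put d5 (4 GB) in drive 1; 4 GB remain.
Put d6 (9 GB) in drive 3; 7 GB remain.
Put d7 (4 GB) in drive 3; 3 GB remain.
Put d8 (9 GB) in drive 4; 7 GB remain.
Put d9 (1 GB) in drive 4; 6 GB remain.
Put d10 (11 GB) in drive 5; 5 GB remain.
Final drives: [4,2,2,4] [15] [9,4] [9,1] [11].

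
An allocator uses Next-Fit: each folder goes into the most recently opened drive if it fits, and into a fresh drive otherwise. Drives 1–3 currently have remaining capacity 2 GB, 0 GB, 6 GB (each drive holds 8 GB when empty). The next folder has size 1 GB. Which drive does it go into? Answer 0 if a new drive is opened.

3

Next-Fit only looks at drive 3, which has 6 GB free.
1 GB fits there.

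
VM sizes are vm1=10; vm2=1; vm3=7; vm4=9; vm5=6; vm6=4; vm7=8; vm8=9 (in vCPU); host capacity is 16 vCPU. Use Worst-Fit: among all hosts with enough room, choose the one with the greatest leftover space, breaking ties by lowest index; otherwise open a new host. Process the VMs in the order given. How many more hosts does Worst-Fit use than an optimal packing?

1

Worst-Fit: [10,1] [7,9] [6,4] [8] [9] → 5 hosts.
Total size 54 vCPU; any packing needs at least ⌈54/16⌉ = 4 hosts.
An optimal packing achieves that bound: [10,6] [9,7] [9,4,1] [8] → 4 hosts.
Excess: 5 − 4 = 1.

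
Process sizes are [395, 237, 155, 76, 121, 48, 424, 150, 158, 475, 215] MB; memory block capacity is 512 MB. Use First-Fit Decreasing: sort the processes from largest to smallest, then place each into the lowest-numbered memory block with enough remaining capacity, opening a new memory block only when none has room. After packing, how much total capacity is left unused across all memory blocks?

Sorted descending: 475, 424, 395, 237, 215, 158, 155, 150, 121, 76, 48.
Put 475 MB in memory block 1; 37 MB remain.
Put 424 MB in memory block 2; 88 MB remain.
Put 395 MB in memory block 3; 117 MB remain.
Put 237 MB in memory block 4; 275 MB remain.
Put 215 MB in memory block 4; 60 MB remain.
Put 158 MB in memory block 5; 354 MB remain.
Put 155 MB in memory block 5; 199 MB remain.
Put 150 MB in memory block 5; 49 MB remain.
Put 121 MB in memory block 6; 391 MB remain.
Put 76 MB in memory block 2; 12 MB remain.
Put 48 MB in memory block 3; 69 MB remain.
6 memory blocks × 512 MB = 3072 MB; used 2454 MB; unused 618 MB.

618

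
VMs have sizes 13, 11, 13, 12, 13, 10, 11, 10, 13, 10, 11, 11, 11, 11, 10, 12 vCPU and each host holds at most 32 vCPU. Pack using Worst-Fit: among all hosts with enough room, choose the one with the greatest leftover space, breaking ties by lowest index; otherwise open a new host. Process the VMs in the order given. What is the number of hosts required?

13 vCPU → host 1 (remaining 19 vCPU)
11 vCPU → host 1 (remaining 8 vCPU)
13 vCPU → host 2 (remaining 19 vCPU)
12 vCPU → host 2 (remaining 7 vCPU)
13 vCPU → host 3 (remaining 19 vCPU)
10 vCPU → host 3 (remaining 9 vCPU)
11 vCPU → host 4 (remaining 21 vCPU)
10 vCPU → host 4 (remaining 11 vCPU)
13 vCPU → host 5 (remaining 19 vCPU)
10 vCPU → host 5 (remaining 9 vCPU)
11 vCPU → host 4 (remaining 0 vCPU)
11 vCPU → host 6 (remaining 21 vCPU)
11 vCPU → host 6 (remaining 10 vCPU)
11 vCPU → host 7 (remaining 21 vCPU)
10 vCPU → host 7 (remaining 11 vCPU)
12 vCPU → host 8 (remaining 20 vCPU)
Final hosts: [13,11] [13,12] [13,10] [11,10,11] [13,10] [11,11] [11,10] [12].

8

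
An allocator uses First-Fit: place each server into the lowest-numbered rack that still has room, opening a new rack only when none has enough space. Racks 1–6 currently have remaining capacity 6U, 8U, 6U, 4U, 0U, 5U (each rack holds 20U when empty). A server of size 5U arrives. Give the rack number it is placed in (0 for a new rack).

1

Racks with room: rack 1 (6U), rack 2 (8U), rack 3 (6U), rack 6 (5U).
The first with room is rack 1.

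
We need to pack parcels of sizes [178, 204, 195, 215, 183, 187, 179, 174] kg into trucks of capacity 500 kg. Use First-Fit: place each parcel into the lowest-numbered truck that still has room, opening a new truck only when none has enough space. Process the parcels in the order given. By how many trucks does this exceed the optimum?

0

First-Fit: [178,204] [195,215] [183,187] [179,174] → 4 trucks.
Total size 1515 kg; any packing needs at least ⌈1515/500⌉ = 4 trucks.
So 4 is already optimal.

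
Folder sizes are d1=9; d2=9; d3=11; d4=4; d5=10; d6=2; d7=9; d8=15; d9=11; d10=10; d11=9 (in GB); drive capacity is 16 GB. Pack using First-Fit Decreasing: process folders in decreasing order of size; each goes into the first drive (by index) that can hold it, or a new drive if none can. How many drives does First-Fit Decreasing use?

Sorted descending: 15, 11, 11, 10, 10, 9, 9, 9, 9, 4, 2.
drive 1: place 15 GB, 1 GB left
drive 2: place 11 GB, 5 GB left
drive 3: place 11 GB, 5 GB left
drive 4: place 10 GB, 6 GB left
drive 5: place 10 GB, 6 GB left
drive 6: place 9 GB, 7 GB left
drive 7: place 9 GB, 7 GB left
drive 8: place 9 GB, 7 GB left
drive 9: place 9 GB, 7 GB left
drive 2: place 4 GB, 1 GB left
drive 3: place 2 GB, 3 GB left

9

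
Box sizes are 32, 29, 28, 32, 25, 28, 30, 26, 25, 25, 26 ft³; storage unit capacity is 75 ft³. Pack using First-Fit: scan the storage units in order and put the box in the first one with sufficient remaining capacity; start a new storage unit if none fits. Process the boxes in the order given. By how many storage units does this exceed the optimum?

First-Fit: [32,29] [28,32] [25,28] [30,26] [25,25] [26] → 6 storage units.
Total size 306 ft³; any packing needs at least ⌈306/75⌉ = 5 storage units.
An optimal packing achieves that bound: [32,32] [30,29] [28,28] [26,26] [25,25,25] → 5 storage units.
Excess: 6 − 5 = 1.

1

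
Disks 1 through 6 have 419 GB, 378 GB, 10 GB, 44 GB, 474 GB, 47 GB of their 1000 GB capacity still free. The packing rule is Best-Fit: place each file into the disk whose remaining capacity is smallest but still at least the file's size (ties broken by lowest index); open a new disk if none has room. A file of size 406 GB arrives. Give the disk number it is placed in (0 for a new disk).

Disks with room: disk 1 (419 GB), disk 5 (474 GB).
Tightest fit is disk 1 with 419 GB free.

1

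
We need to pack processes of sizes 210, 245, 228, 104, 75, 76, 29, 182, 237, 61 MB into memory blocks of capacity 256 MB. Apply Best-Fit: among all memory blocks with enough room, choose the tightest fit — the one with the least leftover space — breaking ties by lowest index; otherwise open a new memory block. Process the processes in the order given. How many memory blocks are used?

6

Put 210 MB in memory block 1; 46 MB remain.
Put 245 MB in memory block 2; 11 MB remain.
Put 228 MB in memory block 3; 28 MB remain.
Put 104 MB in memory block 4; 152 MB remain.
Put 75 MB in memory block 4; 77 MB remain.
Put 76 MB in memory block 4; 1 MB remain.
Put 29 MB in memory block 1; 17 MB remain.
Put 182 MB in memory block 5; 74 MB remain.
Put 237 MB in memory block 6; 19 MB remain.
Put 61 MB in memory block 5; 13 MB remain.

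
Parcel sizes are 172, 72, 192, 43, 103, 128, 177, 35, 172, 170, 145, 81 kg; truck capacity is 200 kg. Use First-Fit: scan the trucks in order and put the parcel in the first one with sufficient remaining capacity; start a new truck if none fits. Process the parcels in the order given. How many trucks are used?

9 trucks

truck 1: place 172 kg, 28 kg left
truck 2: place 72 kg, 128 kg left
truck 3: place 192 kg, 8 kg left
truck 2: place 43 kg, 85 kg left
truck 4: place 103 kg, 97 kg left
truck 5: place 128 kg, 72 kg left
truck 6: place 177 kg, 23 kg left
truck 2: place 35 kg, 50 kg left
truck 7: place 172 kg, 28 kg left
truck 8: place 170 kg, 30 kg left
truck 9: place 145 kg, 55 kg left
truck 4: place 81 kg, 16 kg left
Final trucks: [172] [72,43,35] [192] [103,81] [128] [177] [172] [170] [145].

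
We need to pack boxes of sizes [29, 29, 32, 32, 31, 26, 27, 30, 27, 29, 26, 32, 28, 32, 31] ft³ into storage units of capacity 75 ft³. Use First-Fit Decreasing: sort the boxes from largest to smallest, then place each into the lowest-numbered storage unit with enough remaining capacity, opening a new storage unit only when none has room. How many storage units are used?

8 storage units

Sorted descending: 32, 32, 32, 32, 31, 31, 30, 29, 29, 29, 28, 27, 27, 26, 26.
32 ft³ → storage unit 1 (remaining 43 ft³)
32 ft³ → storage unit 1 (remaining 11 ft³)
32 ft³ → storage unit 2 (remaining 43 ft³)
32 ft³ → storage unit 2 (remaining 11 ft³)
31 ft³ → storage unit 3 (remaining 44 ft³)
31 ft³ → storage unit 3 (remaining 13 ft³)
30 ft³ → storage unit 4 (remaining 45 ft³)
29 ft³ → storage unit 4 (remaining 16 ft³)
29 ft³ → storage unit 5 (remaining 46 ft³)
29 ft³ → storage unit 5 (remaining 17 ft³)
28 ft³ → storage unit 6 (remaining 47 ft³)
27 ft³ → storage unit 6 (remaining 20 ft³)
27 ft³ → storage unit 7 (remaining 48 ft³)
26 ft³ → storage unit 7 (remaining 22 ft³)
26 ft³ → storage unit 8 (remaining 49 ft³)
Final storage units: [32,32] [32,32] [31,31] [30,29] [29,29] [28,27] [27,26] [26].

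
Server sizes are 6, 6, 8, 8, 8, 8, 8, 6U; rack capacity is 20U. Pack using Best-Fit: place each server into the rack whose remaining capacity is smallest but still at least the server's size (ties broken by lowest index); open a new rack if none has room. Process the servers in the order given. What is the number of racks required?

4

6U → rack 1 (remaining 14U)
6U → rack 1 (remaining 8U)
8U → rack 1 (remaining 0U)
8U → rack 2 (remaining 12U)
8U → rack 2 (remaining 4U)
8U → rack 3 (remaining 12U)
8U → rack 3 (remaining 4U)
6U → rack 4 (remaining 14U)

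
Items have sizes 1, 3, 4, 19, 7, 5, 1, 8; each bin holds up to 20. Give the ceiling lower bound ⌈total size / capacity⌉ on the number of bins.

Total size = 1 + 3 + 4 + 19 + 7 + 5 + 1 + 8 = 48.
⌈48 / 20⌉ = 3.

3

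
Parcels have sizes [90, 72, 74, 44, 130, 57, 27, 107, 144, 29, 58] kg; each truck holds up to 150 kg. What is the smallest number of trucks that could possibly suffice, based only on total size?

Total size = 90 + 72 + 74 + 44 + 130 + 57 + 27 + 107 + 144 + 29 + 58 = 832 kg.
⌈832 / 150⌉ = 6.

6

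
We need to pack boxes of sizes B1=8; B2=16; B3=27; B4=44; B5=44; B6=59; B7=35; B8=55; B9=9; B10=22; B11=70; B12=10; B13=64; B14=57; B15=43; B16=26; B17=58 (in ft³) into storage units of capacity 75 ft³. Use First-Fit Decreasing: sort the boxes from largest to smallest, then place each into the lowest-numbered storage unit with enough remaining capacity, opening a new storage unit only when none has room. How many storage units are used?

Sorted descending: 70, 64, 59, 58, 57, 55, 44, 44, 43, 35, 27, 26, 22, 16, 10, 9, 8.
Put 70 ft³ in storage unit 1; 5 ft³ remain.
Put 64 ft³ in storage unit 2; 11 ft³ remain.
Put 59 ft³ in storage unit 3; 16 ft³ remain.
Put 58 ft³ in storage unit 4; 17 ft³ remain.
Put 57 ft³ in storage unit 5; 18 ft³ remain.
Put 55 ft³ in storage unit 6; 20 ft³ remain.
Put 44 ft³ in storage unit 7; 31 ft³ remain.
Put 44 ft³ in storage unit 8; 31 ft³ remain.
Put 43 ft³ in storage unit 9; 32 ft³ remain.
Put 35 ft³ in storage unit 10; 40 ft³ remain.
Put 27 ft³ in storage unit 7; 4 ft³ remain.
Put 26 ft³ in storage unit 8; 5 ft³ remain.
Put 22 ft³ in storage unit 9; 10 ft³ remain.
Put 16 ft³ in storage unit 3; 0 ft³ remain.
Put 10 ft³ in storage unit 2; 1 ft³ remain.
Put 9 ft³ in storage unit 4; 8 ft³ remain.
Put 8 ft³ in storage unit 4; 0 ft³ remain.

10 storage units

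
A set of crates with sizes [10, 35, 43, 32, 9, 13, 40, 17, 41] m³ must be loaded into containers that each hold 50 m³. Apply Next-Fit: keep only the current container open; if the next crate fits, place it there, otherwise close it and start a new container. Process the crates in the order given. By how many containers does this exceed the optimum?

Next-Fit: [10,35] [43] [32,9] [13] [40] [17] [41] → 7 containers.
Total size 240 m³; any packing needs at least ⌈240/50⌉ = 5 containers.
An optimal packing achieves that bound: [43] [41,9] [40,10] [35,13] [32,17] → 5 containers.
Excess: 7 − 5 = 2.

2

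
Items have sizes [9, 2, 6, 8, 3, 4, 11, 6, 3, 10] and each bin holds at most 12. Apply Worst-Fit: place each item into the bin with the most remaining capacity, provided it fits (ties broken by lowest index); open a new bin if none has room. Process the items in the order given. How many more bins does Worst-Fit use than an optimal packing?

Worst-Fit: [9,2] [6,3] [8,4] [11] [6,3] [10] → 6 bins.
Total size 62; any packing needs at least ⌈62/12⌉ = 6 bins.
So 6 is already optimal.

0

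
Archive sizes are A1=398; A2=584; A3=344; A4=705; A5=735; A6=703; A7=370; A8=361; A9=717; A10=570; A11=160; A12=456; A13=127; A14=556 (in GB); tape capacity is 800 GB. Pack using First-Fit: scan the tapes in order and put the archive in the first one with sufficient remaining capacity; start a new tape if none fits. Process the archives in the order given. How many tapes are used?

10

Put A1 (398 GB) in tape 1; 402 GB remain.
Put A2 (584 GB) in tape 2; 216 GB remain.
Put A3 (344 GB) in tape 1; 58 GB remain.
Put A4 (705 GB) in tape 3; 95 GB remain.
Put A5 (735 GB) in tape 4; 65 GB remain.
Put A6 (703 GB) in tape 5; 97 GB remain.
Put A7 (370 GB) in tape 6; 430 GB remain.
Put A8 (361 GB) in tape 6; 69 GB remain.
Put A9 (717 GB) in tape 7; 83 GB remain.
Put A10 (570 GB) in tape 8; 230 GB remain.
Put A11 (160 GB) in tape 2; 56 GB remain.
Put A12 (456 GB) in tape 9; 344 GB remain.
Put A13 (127 GB) in tape 8; 103 GB remain.
Put A14 (556 GB) in tape 10; 244 GB remain.
Final tapes: [398,344] [584,160] [705] [735] [703] [370,361] [717] [570,127] [456] [556].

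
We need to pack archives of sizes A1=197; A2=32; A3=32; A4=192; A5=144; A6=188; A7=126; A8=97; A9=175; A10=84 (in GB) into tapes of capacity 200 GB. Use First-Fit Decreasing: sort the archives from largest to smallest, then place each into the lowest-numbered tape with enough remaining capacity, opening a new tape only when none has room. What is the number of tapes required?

Sorted descending: 197, 192, 188, 175, 144, 126, 97, 84, 32, 32.
tape 1: place 197 GB, 3 GB left
tape 2: place 192 GB, 8 GB left
tape 3: place 188 GB, 12 GB left
tape 4: place 175 GB, 25 GB left
tape 5: place 144 GB, 56 GB left
tape 6: place 126 GB, 74 GB left
tape 7: place 97 GB, 103 GB left
tape 7: place 84 GB, 19 GB left
tape 5: place 32 GB, 24 GB left
tape 6: place 32 GB, 42 GB left

7 tapes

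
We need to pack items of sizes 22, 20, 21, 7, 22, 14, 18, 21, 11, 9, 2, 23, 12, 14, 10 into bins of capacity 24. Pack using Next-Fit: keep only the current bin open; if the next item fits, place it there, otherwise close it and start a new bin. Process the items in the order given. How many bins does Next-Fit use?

12

Put 22 in bin 1; 2 remain.
Put 20 in bin 2; 4 remain.
Put 21 in bin 3; 3 remain.
Put 7 in bin 4; 17 remain.
Put 22 in bin 5; 2 remain.
Put 14 in bin 6; 10 remain.
Put 18 in bin 7; 6 remain.
Put 21 in bin 8; 3 remain.
Put 11 in bin 9; 13 remain.
Put 9 in bin 9; 4 remain.
Put 2 in bin 9; 2 remain.
Put 23 in bin 10; 1 remain.
Put 12 in bin 11; 12 remain.
Put 14 in bin 12; 10 remain.
Put 10 in bin 12; 0 remain.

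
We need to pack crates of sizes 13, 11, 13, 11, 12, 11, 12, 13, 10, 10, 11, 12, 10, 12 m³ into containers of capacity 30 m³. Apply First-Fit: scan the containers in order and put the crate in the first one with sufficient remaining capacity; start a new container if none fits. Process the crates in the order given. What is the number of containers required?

7 containers

Put 13 m³ in container 1; 17 m³ remain.
Put 11 m³ in container 1; 6 m³ remain.
Put 13 m³ in container 2; 17 m³ remain.
Put 11 m³ in container 2; 6 m³ remain.
Put 12 m³ in container 3; 18 m³ remain.
Put 11 m³ in container 3; 7 m³ remain.
Put 12 m³ in container 4; 18 m³ remain.
Put 13 m³ in container 4; 5 m³ remain.
Put 10 m³ in container 5; 20 m³ remain.
Put 10 m³ in container 5; 10 m³ remain.
Put 11 m³ in container 6; 19 m³ remain.
Put 12 m³ in container 6; 7 m³ remain.
Put 10 m³ in container 5; 0 m³ remain.
Put 12 m³ in container 7; 18 m³ remain.
Final containers: [13,11] [13,11] [12,11] [12,13] [10,10,10] [11,12] [12].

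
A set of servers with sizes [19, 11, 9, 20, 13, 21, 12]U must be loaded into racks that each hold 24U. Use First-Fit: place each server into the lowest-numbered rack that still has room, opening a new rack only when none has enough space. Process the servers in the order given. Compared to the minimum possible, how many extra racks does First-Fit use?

1

First-Fit: [19] [11,9] [20] [13] [21] [12] → 6 racks.
Total size 105U; any packing needs at least ⌈105/24⌉ = 5 racks.
An optimal packing achieves that bound: [21] [20] [19] [13,11] [12,9] → 5 racks.
Excess: 6 − 5 = 1.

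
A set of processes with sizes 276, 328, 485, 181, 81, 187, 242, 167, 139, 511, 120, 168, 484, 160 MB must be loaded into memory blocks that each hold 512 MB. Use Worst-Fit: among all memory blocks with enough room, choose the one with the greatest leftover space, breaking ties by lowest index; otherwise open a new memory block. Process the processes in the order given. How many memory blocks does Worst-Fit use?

8

memory block 1: place 276 MB, 236 MB left
memory block 2: place 328 MB, 184 MB left
memory block 3: place 485 MB, 27 MB left
memory block 1: place 181 MB, 55 MB left
memory block 2: place 81 MB, 103 MB left
memory block 4: place 187 MB, 325 MB left
memory block 4: place 242 MB, 83 MB left
memory block 5: place 167 MB, 345 MB left
memory block 5: place 139 MB, 206 MB left
memory block 6: place 511 MB, 1 MB left
memory block 5: place 120 MB, 86 MB left
memory block 7: place 168 MB, 344 MB left
memory block 8: place 484 MB, 28 MB left
memory block 7: place 160 MB, 184 MB left
Final memory blocks: [276,181] [328,81] [485] [187,242] [167,139,120] [511] [168,160] [484].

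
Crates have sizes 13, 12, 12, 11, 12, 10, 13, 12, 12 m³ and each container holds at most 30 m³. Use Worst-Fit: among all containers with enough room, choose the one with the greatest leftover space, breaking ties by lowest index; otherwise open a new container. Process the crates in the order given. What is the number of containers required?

5

Put 13 m³ in container 1; 17 m³ remain.
Put 12 m³ in container 1; 5 m³ remain.
Put 12 m³ in container 2; 18 m³ remain.
Put 11 m³ in container 2; 7 m³ remain.
Put 12 m³ in container 3; 18 m³ remain.
Put 10 m³ in container 3; 8 m³ remain.
Put 13 m³ in container 4; 17 m³ remain.
Put 12 m³ in container 4; 5 m³ remain.
Put 12 m³ in container 5; 18 m³ remain.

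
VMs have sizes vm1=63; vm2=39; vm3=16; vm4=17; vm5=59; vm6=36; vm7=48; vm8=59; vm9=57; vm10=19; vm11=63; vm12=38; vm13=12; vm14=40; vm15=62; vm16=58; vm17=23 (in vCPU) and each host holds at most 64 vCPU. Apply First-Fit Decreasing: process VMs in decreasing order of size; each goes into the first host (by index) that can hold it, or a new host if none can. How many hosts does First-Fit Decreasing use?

12

Sorted descending: 63, 63, 62, 59, 59, 58, 57, 48, 40, 39, 38, 36, 23, 19, 17, 16, 12.
63 vCPU → host 1 (remaining 1 vCPU)
63 vCPU → host 2 (remaining 1 vCPU)
62 vCPU → host 3 (remaining 2 vCPU)
59 vCPU → host 4 (remaining 5 vCPU)
59 vCPU → host 5 (remaining 5 vCPU)
58 vCPU → host 6 (remaining 6 vCPU)
57 vCPU → host 7 (remaining 7 vCPU)
48 vCPU → host 8 (remaining 16 vCPU)
40 vCPU → host 9 (remaining 24 vCPU)
39 vCPU → host 10 (remaining 25 vCPU)
38 vCPU → host 11 (remaining 26 vCPU)
36 vCPU → host 12 (remaining 28 vCPU)
23 vCPU → host 9 (remaining 1 vCPU)
19 vCPU → host 10 (remaining 6 vCPU)
17 vCPU → host 11 (remaining 9 vCPU)
16 vCPU → host 8 (remaining 0 vCPU)
12 vCPU → host 12 (remaining 16 vCPU)
Final hosts: [63] [63] [62] [59] [59] [58] [57] [48,16] [40,23] [39,19] [38,17] [36,12].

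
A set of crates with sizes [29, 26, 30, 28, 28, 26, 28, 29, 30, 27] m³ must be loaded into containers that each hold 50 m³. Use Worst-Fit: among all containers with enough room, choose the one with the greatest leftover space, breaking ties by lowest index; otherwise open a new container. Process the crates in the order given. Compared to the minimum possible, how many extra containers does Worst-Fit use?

Worst-Fit: [29] [26] [30] [28] [28] [26] [28] [29] [30] [27] → 10 containers.
10 crates exceed 25 m³ (half the capacity), and no two of those can share a container, so at least 10 containers are needed.
So 10 is already optimal.

0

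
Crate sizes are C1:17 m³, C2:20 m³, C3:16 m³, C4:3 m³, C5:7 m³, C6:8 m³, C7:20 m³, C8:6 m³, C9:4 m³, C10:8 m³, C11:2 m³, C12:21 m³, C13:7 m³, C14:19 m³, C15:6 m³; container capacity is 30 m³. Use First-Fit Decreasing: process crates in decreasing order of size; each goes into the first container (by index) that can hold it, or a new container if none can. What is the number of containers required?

6 containers

Sorted descending: 21, 20, 20, 19, 17, 16, 8, 8, 7, 7, 6, 6, 4, 3, 2.
container 1: place 21 m³, 9 m³ left
container 2: place 20 m³, 10 m³ left
container 3: place 20 m³, 10 m³ left
container 4: place 19 m³, 11 m³ left
container 5: place 17 m³, 13 m³ left
container 6: place 16 m³, 14 m³ left
container 1: place 8 m³, 1 m³ left
container 2: place 8 m³, 2 m³ left
container 3: place 7 m³, 3 m³ left
container 4: place 7 m³, 4 m³ left
container 5: place 6 m³, 7 m³ left
container 5: place 6 m³, 1 m³ left
container 4: place 4 m³, 0 m³ left
container 3: place 3 m³, 0 m³ left
container 2: place 2 m³, 0 m³ left
Final containers: [21,8] [20,8,2] [20,7,3] [19,7,4] [17,6,6] [16].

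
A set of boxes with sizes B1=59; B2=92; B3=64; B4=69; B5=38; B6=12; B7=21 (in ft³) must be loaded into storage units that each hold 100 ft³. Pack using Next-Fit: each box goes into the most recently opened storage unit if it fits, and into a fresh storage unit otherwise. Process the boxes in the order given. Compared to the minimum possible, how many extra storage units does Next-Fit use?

1

Next-Fit: [59] [92] [64] [69] [38,12,21] → 5 storage units.
Total size 355 ft³; any packing needs at least ⌈355/100⌉ = 4 storage units.
An optimal packing achieves that bound: [92] [69,21] [64,12] [59,38] → 4 storage units.
Excess: 5 − 4 = 1.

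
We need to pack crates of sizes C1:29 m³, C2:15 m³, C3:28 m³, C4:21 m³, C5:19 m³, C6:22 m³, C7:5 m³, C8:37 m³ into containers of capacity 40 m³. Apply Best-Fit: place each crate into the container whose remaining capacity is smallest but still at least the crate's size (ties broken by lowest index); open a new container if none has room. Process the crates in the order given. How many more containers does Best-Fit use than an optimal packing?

Best-Fit: [29,5] [15,21] [28] [19] [22] [37] → 6 containers.
Total size 176 m³; any packing needs at least ⌈176/40⌉ = 5 containers.
An optimal packing achieves that bound: [37] [29,5] [28] [22,15] [21,19] → 5 containers.
Excess: 6 − 5 = 1.

1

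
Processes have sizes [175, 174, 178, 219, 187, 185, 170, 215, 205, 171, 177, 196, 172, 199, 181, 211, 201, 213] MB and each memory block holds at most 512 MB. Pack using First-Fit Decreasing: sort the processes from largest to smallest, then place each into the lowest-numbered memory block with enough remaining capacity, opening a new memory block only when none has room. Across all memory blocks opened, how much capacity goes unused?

1179

Sorted descending: 219, 215, 213, 211, 205, 201, 199, 196, 187, 185, 181, 178, 177, 175, 174, 172, 171, 170.
memory block 1: place 219 MB, 293 MB left
memory block 1: place 215 MB, 78 MB left
memory block 2: place 213 MB, 299 MB left
memory block 2: place 211 MB, 88 MB left
memory block 3: place 205 MB, 307 MB left
memory block 3: place 201 MB, 106 MB left
memory block 4: place 199 MB, 313 MB left
memory block 4: place 196 MB, 117 MB left
memory block 5: place 187 MB, 325 MB left
memory block 5: place 185 MB, 140 MB left
memory block 6: place 181 MB, 331 MB left
memory block 6: place 178 MB, 153 MB left
memory block 7: place 177 MB, 335 MB left
memory block 7: place 175 MB, 160 MB left
memory block 8: place 174 MB, 338 MB left
memory block 8: place 172 MB, 166 MB left
memory block 9: place 171 MB, 341 MB left
memory block 9: place 170 MB, 171 MB left
9 memory blocks × 512 MB = 4608 MB; used 3429 MB; unused 1179 MB.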